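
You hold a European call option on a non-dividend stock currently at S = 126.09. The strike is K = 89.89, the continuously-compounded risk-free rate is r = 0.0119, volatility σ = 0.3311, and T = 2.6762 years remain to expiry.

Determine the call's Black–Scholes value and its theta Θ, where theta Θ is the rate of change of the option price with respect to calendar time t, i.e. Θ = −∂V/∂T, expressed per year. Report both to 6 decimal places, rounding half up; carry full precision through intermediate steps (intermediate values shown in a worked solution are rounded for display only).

price = 47.185244
Θ = -3.912226

σ√T = 0.3311·√2.6762 = 0.541650
d₁ = (ln(S/K) + (r+σ²/2)T) / (σ√T) = (ln(126.09/89.89) + (0.0119+0.3311²/2)·2.6762) / 0.541650 = (0.338409 + 0.178539) / 0.541650 = 0.954396
d₂ = d₁ − σ√T = 0.954396 − 0.541650 = 0.412746
e^{−rT} = e^{−0.0119·2.6762} = 0.968655
N(d₁) = 0.830058,  N(d₂) = 0.660104
Call price V = S·N(d₁) − K·e^{−rT}·N(d₂) = 104.662058 − 57.476813 = 47.185244
φ(d₁) = (1/√(2π))·e^{−d₁²/2} = 0.252998
Θ = −S·φ(d₁)·σ/(2√T) − r·K·e^{−rT}·N(d₂) = −3.228252 − 0.683974 = -3.912226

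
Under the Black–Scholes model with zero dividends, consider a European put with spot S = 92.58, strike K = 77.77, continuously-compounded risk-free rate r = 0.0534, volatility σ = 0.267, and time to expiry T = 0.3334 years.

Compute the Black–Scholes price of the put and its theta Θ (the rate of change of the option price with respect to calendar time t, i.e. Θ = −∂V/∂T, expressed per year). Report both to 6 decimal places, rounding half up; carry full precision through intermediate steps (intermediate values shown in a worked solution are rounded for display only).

price = 0.659802
Θ = -3.063531

σ√T = 0.267·√0.3334 = 0.154168
d₁ = (ln(S/K) + (r+σ²/2)T) / (σ√T) = (ln(92.58/77.77) + (0.0534+0.267²/2)·0.3334) / 0.154168 = (0.174317 + 0.029687) / 0.154168 = 1.323264
d₂ = d₁ − σ√T = 1.323264 − 0.154168 = 1.169096
e^{−rT} = e^{−0.0534·0.3334} = 0.982354
N(−d₁) = 0.092874,  N(−d₂) = 0.121183
Put price V = K·e^{−rT}·N(−d₂) − S·N(−d₁) = 9.258064 − 8.598262 = 0.659802
φ(d₁) = (1/√(2π))·e^{−d₁²/2} = 0.166219
Θ = −S·φ(d₁)·σ/(2√T) + r·K·e^{−rT}·N(−d₂) = −3.557911 + 0.494381 = -3.063531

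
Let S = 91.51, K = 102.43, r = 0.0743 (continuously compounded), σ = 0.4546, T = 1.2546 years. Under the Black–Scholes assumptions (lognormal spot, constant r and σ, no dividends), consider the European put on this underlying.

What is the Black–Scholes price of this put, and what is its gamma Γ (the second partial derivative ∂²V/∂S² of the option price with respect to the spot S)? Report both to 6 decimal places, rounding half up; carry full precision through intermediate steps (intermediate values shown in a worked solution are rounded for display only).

σ√T = 0.4546·√1.2546 = 0.509193
d₁ = (ln(S/K) + (r+σ²/2)T) / (σ√T) = (ln(91.51/102.43) + (0.0743+0.4546²/2)·1.2546) / 0.509193 = (-0.112731 + 0.222855) / 0.509193 = 0.216272
d₂ = d₁ − σ√T = 0.216272 − 0.509193 = -0.292921
e^{−rT} = e^{−0.0743·1.2546} = 0.910996
N(−d₁) = 0.414388,  N(−d₂) = 0.615209
Put price V = K·e^{−rT}·N(−d₂) − S·N(−d₁) = 57.407165 − 37.920645 = 19.486521
φ(d₁) = (1/√(2π))·e^{−d₁²/2} = 0.389721
Γ = φ(d₁) / (S·σ·√T) = 0.008364

price = 19.486521
Γ = 0.008364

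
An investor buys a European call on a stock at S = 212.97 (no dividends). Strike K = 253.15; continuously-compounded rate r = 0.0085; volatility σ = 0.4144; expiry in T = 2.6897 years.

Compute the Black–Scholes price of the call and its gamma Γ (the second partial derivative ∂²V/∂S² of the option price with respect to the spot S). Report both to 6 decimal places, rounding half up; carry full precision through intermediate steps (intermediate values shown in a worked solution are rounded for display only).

σ√T = 0.4144·√2.6897 = 0.679629
d₁ = (ln(S/K) + (r+σ²/2)T) / (σ√T) = (ln(212.97/253.15) + (0.0085+0.4144²/2)·2.6897) / 0.679629 = (-0.172831 + 0.253810) / 0.679629 = 0.119152
d₂ = d₁ − σ√T = 0.119152 − 0.679629 = -0.560477
e^{−rT} = e^{−0.0085·2.6897} = 0.977397
N(d₁) = 0.547423,  N(d₂) = 0.287577
Call price V = S·N(d₁) − K·e^{−rT}·N(d₂) = 116.584576 − 71.154655 = 45.429920
φ(d₁) = (1/√(2π))·e^{−d₁²/2} = 0.396120
Γ = φ(d₁) / (S·σ·√T) = 0.002737

price = 45.429920
Γ = 0.002737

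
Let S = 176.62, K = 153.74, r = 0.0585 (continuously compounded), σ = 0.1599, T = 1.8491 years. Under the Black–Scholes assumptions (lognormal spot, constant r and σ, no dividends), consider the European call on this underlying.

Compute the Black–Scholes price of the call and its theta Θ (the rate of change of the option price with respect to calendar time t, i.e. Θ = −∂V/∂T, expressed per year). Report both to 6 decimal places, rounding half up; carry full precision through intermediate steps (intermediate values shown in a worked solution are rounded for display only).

price = 40.804076
Θ = -8.753063

σ√T = 0.1599·√1.8491 = 0.217435
d₁ = (ln(S/K) + (r+σ²/2)T) / (σ√T) = (ln(176.62/153.74) + (0.0585+0.1599²/2)·1.8491) / 0.217435 = (0.138738 + 0.131811) / 0.217435 = 1.244277
d₂ = d₁ − σ√T = 1.244277 − 0.217435 = 1.026843
e^{−rT} = e^{−0.0585·1.8491} = 0.897473
N(d₁) = 0.893301,  N(d₂) = 0.847753
Call price V = S·N(d₁) − K·e^{−rT}·N(d₂) = 157.774862 − 116.970786 = 40.804076
φ(d₁) = (1/√(2π))·e^{−d₁²/2} = 0.183957
Θ = −S·φ(d₁)·σ/(2√T) − r·K·e^{−rT}·N(d₂) = −1.910272 − 6.842791 = -8.753063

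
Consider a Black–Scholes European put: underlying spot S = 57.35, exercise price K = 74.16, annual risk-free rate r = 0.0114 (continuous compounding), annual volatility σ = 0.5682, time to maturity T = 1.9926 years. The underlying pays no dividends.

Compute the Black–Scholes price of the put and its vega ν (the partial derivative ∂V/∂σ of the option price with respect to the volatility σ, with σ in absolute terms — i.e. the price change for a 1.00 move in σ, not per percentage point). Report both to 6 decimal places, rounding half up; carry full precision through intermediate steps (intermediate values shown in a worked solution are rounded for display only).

σ√T = 0.5682·√1.9926 = 0.802068
d₁ = (ln(S/K) + (r+σ²/2)T) / (σ√T) = (ln(57.35/74.16) + (0.0114+0.5682²/2)·1.9926) / 0.802068 = (-0.257052 + 0.344372) / 0.802068 = 0.108869
d₂ = d₁ − σ√T = 0.108869 − 0.802068 = -0.693199
e^{−rT} = e^{−0.0114·1.9926} = 0.977540
N(−d₁) = 0.456653,  N(−d₂) = 0.755908
Put price V = K·e^{−rT}·N(−d₂) − S·N(−d₁) = 54.799078 − 26.189064 = 28.610014
φ(d₁) = (1/√(2π))·e^{−d₁²/2} = 0.396585
ν = S·φ(d₁)·√T = 32.105529

price = 28.610014
ν = 32.105529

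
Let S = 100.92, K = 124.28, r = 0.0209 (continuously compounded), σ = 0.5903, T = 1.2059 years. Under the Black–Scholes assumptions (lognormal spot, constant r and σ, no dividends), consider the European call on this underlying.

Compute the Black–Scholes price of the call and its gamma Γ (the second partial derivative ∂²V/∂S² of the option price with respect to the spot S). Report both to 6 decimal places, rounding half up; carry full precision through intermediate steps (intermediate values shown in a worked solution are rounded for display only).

price = 19.165668
Γ = 0.006093

σ√T = 0.5903·√1.2059 = 0.648229
d₁ = (ln(S/K) + (r+σ²/2)T) / (σ√T) = (ln(100.92/124.28) + (0.0209+0.5903²/2)·1.2059) / 0.648229 = (-0.208209 + 0.235304) / 0.648229 = 0.041798
d₂ = d₁ − σ√T = 0.041798 − 0.648229 = -0.606431
e^{−rT} = e^{−0.0209·1.2059} = 0.975112
N(d₁) = 0.516670,  N(d₂) = 0.272114
Call price V = S·N(d₁) − K·e^{−rT}·N(d₂) = 52.142354 − 32.976687 = 19.165668
φ(d₁) = (1/√(2π))·e^{−d₁²/2} = 0.398594
Γ = φ(d₁) / (S·σ·√T) = 0.006093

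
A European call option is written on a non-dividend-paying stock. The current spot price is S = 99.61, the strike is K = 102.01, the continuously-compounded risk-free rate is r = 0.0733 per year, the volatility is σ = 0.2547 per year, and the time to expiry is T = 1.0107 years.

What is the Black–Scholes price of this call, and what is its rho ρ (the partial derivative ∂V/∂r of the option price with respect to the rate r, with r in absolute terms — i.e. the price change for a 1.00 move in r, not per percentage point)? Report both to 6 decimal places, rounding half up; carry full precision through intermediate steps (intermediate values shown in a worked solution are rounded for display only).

price = 12.530126
ρ = 50.476954

σ√T = 0.2547·√1.0107 = 0.256059
d₁ = (ln(S/K) + (r+σ²/2)T) / (σ√T) = (ln(99.61/102.01) + (0.0733+0.2547²/2)·1.0107) / 0.256059 = (-0.023808 + 0.106867) / 0.256059 = 0.324375
d₂ = d₁ − σ√T = 0.324375 − 0.256059 = 0.068316
e^{−rT} = e^{−0.0733·1.0107} = 0.928593
N(d₁) = 0.627173,  N(d₂) = 0.527233
Call price V = S·N(d₁) − K·e^{−rT}·N(d₂) = 62.472694 − 49.942568 = 12.530126
ρ = K·T·e^{−rT}·N(d₂) = 50.476954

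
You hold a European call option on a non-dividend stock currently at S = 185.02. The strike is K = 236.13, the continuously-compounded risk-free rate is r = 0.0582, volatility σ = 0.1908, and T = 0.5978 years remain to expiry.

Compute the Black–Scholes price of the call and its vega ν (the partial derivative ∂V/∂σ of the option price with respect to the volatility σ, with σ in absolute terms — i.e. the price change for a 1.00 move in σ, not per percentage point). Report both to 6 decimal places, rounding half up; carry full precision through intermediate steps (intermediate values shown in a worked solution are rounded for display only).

price = 1.066725
ν = 23.134554

σ√T = 0.1908·√0.5978 = 0.147522
d₁ = (ln(S/K) + (r+σ²/2)T) / (σ√T) = (ln(185.02/236.13) + (0.0582+0.1908²/2)·0.5978) / 0.147522 = (-0.243919 + 0.045673) / 0.147522 = -1.343837
d₂ = d₁ − σ√T = -1.343837 − 0.147522 = -1.491359
e^{−rT} = e^{−0.0582·0.5978} = 0.965806
N(d₁) = 0.089501,  N(d₂) = 0.067934
Call price V = S·N(d₁) − K·e^{−rT}·N(d₂) = 16.559401 − 15.492676 = 1.066725
φ(d₁) = (1/√(2π))·e^{−d₁²/2} = 0.161720
ν = S·φ(d₁)·√T = 23.134554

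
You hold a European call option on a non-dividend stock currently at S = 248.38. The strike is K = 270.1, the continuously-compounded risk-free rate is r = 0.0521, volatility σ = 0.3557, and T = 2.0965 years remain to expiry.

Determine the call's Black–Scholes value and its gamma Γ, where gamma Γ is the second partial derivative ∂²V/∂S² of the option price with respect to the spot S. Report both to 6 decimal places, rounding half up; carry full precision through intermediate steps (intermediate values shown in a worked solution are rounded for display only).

price = 53.015861
Γ = 0.002975

σ√T = 0.3557·√2.0965 = 0.515029
d₁ = (ln(S/K) + (r+σ²/2)T) / (σ√T) = (ln(248.38/270.1) + (0.0521+0.3557²/2)·2.0965) / 0.515029 = (-0.083832 + 0.241855) / 0.515029 = 0.306823
d₂ = d₁ − σ√T = 0.306823 − 0.515029 = -0.208206
e^{−rT} = e^{−0.0521·2.0965} = 0.896526
N(d₁) = 0.620511,  N(d₂) = 0.417534
Call price V = S·N(d₁) − K·e^{−rT}·N(d₂) = 154.122476 − 101.106615 = 53.015861
φ(d₁) = (1/√(2π))·e^{−d₁²/2} = 0.380599
Γ = φ(d₁) / (S·σ·√T) = 0.002975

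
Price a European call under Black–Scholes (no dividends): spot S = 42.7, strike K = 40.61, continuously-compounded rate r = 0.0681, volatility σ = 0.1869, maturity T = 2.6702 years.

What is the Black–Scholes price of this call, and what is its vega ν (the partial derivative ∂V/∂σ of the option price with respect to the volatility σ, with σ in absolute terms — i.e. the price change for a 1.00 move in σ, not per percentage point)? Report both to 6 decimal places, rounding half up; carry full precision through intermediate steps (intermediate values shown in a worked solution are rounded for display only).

σ√T = 0.1869·√2.6702 = 0.305409
d₁ = (ln(S/K) + (r+σ²/2)T) / (σ√T) = (ln(42.7/40.61) + (0.0681+0.1869²/2)·2.6702) / 0.305409 = (0.050185 + 0.228478) / 0.305409 = 0.912425
d₂ = d₁ − σ√T = 0.912425 − 0.305409 = 0.607016
e^{−rT} = e^{−0.0681·2.6702} = 0.833734
N(d₁) = 0.819227,  N(d₂) = 0.728080
Call price V = S·N(d₁) − K·e^{−rT}·N(d₂) = 34.981013 − 24.651293 = 10.329720
φ(d₁) = (1/√(2π))·e^{−d₁²/2} = 0.263106
ν = S·φ(d₁)·√T = 18.358220

price = 10.329720
ν = 18.358220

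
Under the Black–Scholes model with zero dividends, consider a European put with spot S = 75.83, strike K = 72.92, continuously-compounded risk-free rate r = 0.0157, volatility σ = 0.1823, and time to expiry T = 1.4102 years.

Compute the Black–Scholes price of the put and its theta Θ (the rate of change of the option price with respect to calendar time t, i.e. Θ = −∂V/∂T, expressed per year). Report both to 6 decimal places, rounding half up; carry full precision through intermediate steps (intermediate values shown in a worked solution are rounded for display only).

price = 4.339941
Θ = -1.668716

σ√T = 0.1823·√1.4102 = 0.216485
d₁ = (ln(S/K) + (r+σ²/2)T) / (σ√T) = (ln(75.83/72.92) + (0.0157+0.1823²/2)·1.4102) / 0.216485 = (0.039131 + 0.045573) / 0.216485 = 0.391270
d₂ = d₁ − σ√T = 0.391270 − 0.216485 = 0.174786
e^{−rT} = e^{−0.0157·1.4102} = 0.978103
N(−d₁) = 0.347799,  N(−d₂) = 0.430624
Put price V = K·e^{−rT}·N(−d₂) − S·N(−d₁) = 30.713521 − 26.373580 = 4.339941
φ(d₁) = (1/√(2π))·e^{−d₁²/2} = 0.369544
Θ = −S·φ(d₁)·σ/(2√T) + r·K·e^{−rT}·N(−d₂) = −2.150918 + 0.482202 = -1.668716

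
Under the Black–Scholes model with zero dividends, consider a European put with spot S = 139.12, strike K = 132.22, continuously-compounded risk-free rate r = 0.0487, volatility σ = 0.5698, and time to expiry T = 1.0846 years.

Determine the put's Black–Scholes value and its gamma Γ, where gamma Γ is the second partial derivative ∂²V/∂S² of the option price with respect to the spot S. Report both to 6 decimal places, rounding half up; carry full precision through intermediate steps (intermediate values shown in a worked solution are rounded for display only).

price = 24.464000
Γ = 0.004324

σ√T = 0.5698·√1.0846 = 0.593413
d₁ = (ln(S/K) + (r+σ²/2)T) / (σ√T) = (ln(139.12/132.22) + (0.0487+0.5698²/2)·1.0846) / 0.593413 = (0.050870 + 0.228890) / 0.593413 = 0.471441
d₂ = d₁ − σ√T = 0.471441 − 0.593413 = -0.121972
e^{−rT} = e^{−0.0487·1.0846} = 0.948551
N(−d₁) = 0.318663,  N(−d₂) = 0.548540
Put price V = K·e^{−rT}·N(−d₂) − S·N(−d₁) = 68.796386 − 44.332386 = 24.464000
φ(d₁) = (1/√(2π))·e^{−d₁²/2} = 0.356983
Γ = φ(d₁) / (S·σ·√T) = 0.004324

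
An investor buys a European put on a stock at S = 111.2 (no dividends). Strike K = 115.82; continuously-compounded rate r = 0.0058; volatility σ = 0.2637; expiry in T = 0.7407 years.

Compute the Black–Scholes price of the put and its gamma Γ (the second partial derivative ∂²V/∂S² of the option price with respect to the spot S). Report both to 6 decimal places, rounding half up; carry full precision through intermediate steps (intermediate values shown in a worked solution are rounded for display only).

σ√T = 0.2637·√0.7407 = 0.226951
d₁ = (ln(S/K) + (r+σ²/2)T) / (σ√T) = (ln(111.2/115.82) + (0.0058+0.2637²/2)·0.7407) / 0.226951 = (-0.040707 + 0.030049) / 0.226951 = -0.046960
d₂ = d₁ − σ√T = -0.046960 − 0.226951 = -0.273910
e^{−rT} = e^{−0.0058·0.7407} = 0.995713
N(−d₁) = 0.518727,  N(−d₂) = 0.607923
Put price V = K·e^{−rT}·N(−d₂) − S·N(−d₁) = 70.107832 − 57.682480 = 12.425353
φ(d₁) = (1/√(2π))·e^{−d₁²/2} = 0.398503
Γ = φ(d₁) / (S·σ·√T) = 0.015790

price = 12.425353
Γ = 0.015790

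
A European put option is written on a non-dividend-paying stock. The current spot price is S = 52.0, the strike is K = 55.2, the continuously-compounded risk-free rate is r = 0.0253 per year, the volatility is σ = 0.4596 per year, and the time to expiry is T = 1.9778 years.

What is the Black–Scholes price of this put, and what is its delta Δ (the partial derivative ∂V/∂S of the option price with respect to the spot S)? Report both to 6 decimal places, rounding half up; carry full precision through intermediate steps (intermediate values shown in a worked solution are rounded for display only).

σ√T = 0.4596·√1.9778 = 0.646355
d₁ = (ln(S/K) + (r+σ²/2)T) / (σ√T) = (ln(52.0/55.2) + (0.0253+0.4596²/2)·1.9778) / 0.646355 = (-0.059719 + 0.258926) / 0.646355 = 0.308200
d₂ = d₁ − σ√T = 0.308200 − 0.646355 = -0.338155
e^{−rT} = e^{−0.0253·1.9778} = 0.951193
N(−d₁) = 0.378965,  N(−d₂) = 0.632377
Put price V = K·e^{−rT}·N(−d₂) − S·N(−d₁) = 33.203487 − 19.706186 = 13.497301
Δ = −N(−d₁) = -0.378965

price = 13.497301
Δ = -0.378965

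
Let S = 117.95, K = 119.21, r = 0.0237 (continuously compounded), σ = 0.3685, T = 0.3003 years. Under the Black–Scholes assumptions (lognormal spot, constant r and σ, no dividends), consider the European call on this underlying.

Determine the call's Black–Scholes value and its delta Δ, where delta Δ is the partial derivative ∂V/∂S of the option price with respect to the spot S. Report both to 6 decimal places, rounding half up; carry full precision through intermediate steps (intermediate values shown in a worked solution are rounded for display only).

price = 9.296868
Δ = 0.533310

σ√T = 0.3685·√0.3003 = 0.201937
d₁ = (ln(S/K) + (r+σ²/2)T) / (σ√T) = (ln(117.95/119.21) + (0.0237+0.3685²/2)·0.3003) / 0.201937 = (-0.010626 + 0.027506) / 0.201937 = 0.083593
d₂ = d₁ − σ√T = 0.083593 − 0.201937 = -0.118344
e^{−rT} = e^{−0.0237·0.3003} = 0.992908
N(d₁) = 0.533310,  N(d₂) = 0.452898
Call price V = S·N(d₁) − K·e^{−rT}·N(d₂) = 62.903910 − 53.607042 = 9.296868
Δ = N(d₁) = 0.533310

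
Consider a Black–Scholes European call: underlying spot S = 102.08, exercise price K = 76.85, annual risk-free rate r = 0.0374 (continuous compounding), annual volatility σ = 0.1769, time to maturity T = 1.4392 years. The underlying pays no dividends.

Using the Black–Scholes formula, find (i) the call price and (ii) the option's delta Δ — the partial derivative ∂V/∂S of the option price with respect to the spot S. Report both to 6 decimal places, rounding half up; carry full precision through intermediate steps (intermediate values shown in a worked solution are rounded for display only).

price = 29.689358
Δ = 0.955199

σ√T = 0.1769·√1.4392 = 0.212221
d₁ = (ln(S/K) + (r+σ²/2)T) / (σ√T) = (ln(102.08/76.85) + (0.0374+0.1769²/2)·1.4392) / 0.212221 = (0.283901 + 0.076345) / 0.212221 = 1.697505
d₂ = d₁ − σ√T = 1.697505 − 0.212221 = 1.485284
e^{−rT} = e^{−0.0374·1.4392} = 0.947597
N(d₁) = 0.955199,  N(d₂) = 0.931266
Call price V = S·N(d₁) − K·e^{−rT}·N(d₂) = 97.506756 − 67.817398 = 29.689358
Δ = N(d₁) = 0.955199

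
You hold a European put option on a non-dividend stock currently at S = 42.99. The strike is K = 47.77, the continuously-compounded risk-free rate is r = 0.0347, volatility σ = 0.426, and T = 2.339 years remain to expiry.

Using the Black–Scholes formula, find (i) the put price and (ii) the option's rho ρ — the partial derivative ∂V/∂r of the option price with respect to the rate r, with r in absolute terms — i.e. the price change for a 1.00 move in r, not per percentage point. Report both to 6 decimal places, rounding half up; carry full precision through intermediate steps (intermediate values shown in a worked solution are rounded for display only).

σ√T = 0.426·√2.339 = 0.651515
d₁ = (ln(S/K) + (r+σ²/2)T) / (σ√T) = (ln(42.99/47.77) + (0.0347+0.426²/2)·2.339) / 0.651515 = (-0.105430 + 0.293399) / 0.651515 = 0.288511
d₂ = d₁ − σ√T = 0.288511 − 0.651515 = -0.363005
e^{−rT} = e^{−0.0347·2.339} = 0.922043
N(−d₁) = 0.386478,  N(−d₂) = 0.641699
Put price V = K·e^{−rT}·N(−d₂) − S·N(−d₁) = 28.264288 − 16.614686 = 11.649602
ρ = −K·T·e^{−rT}·N(−d₂) = -66.110169

price = 11.649602
ρ = -66.110169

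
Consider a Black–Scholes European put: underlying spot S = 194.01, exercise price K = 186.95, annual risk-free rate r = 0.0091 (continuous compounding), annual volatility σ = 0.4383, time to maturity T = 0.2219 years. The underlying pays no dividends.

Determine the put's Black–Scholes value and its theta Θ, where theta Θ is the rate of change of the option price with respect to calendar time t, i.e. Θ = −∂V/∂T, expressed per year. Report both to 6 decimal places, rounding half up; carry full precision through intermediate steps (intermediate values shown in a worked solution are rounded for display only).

price = 12.206145
Θ = -33.708783

σ√T = 0.4383·√0.2219 = 0.206467
d₁ = (ln(S/K) + (r+σ²/2)T) / (σ√T) = (ln(194.01/186.95) + (0.0091+0.4383²/2)·0.2219) / 0.206467 = (0.037069 + 0.023334) / 0.206467 = 0.292551
d₂ = d₁ − σ√T = 0.292551 − 0.206467 = 0.086084
e^{−rT} = e^{−0.0091·0.2219} = 0.997983
N(−d₁) = 0.384933,  N(−d₂) = 0.465700
Put price V = K·e^{−rT}·N(−d₂) − S·N(−d₁) = 86.886937 − 74.680791 = 12.206145
φ(d₁) = (1/√(2π))·e^{−d₁²/2} = 0.382230
Θ = −S·φ(d₁)·σ/(2√T) + r·K·e^{−rT}·N(−d₂) = −34.499454 + 0.790671 = -33.708783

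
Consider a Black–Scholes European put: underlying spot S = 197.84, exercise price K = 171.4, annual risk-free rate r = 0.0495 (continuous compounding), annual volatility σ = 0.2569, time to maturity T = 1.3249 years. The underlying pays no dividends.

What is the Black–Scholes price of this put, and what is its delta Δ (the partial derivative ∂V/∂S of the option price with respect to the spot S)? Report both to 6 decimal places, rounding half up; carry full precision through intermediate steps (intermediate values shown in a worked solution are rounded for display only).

σ√T = 0.2569·√1.3249 = 0.295703
d₁ = (ln(S/K) + (r+σ²/2)T) / (σ√T) = (ln(197.84/171.4) + (0.0495+0.2569²/2)·1.3249) / 0.295703 = (0.143459 + 0.109303) / 0.295703 = 0.854781
d₂ = d₁ − σ√T = 0.854781 − 0.295703 = 0.559078
e^{−rT} = e^{−0.0495·1.3249} = 0.936522
N(−d₁) = 0.196336,  N(−d₂) = 0.288054
Put price V = K·e^{−rT}·N(−d₂) − S·N(−d₁) = 46.238410 − 38.843150 = 7.395260
Δ = −N(−d₁) = -0.196336

price = 7.395260
Δ = -0.196336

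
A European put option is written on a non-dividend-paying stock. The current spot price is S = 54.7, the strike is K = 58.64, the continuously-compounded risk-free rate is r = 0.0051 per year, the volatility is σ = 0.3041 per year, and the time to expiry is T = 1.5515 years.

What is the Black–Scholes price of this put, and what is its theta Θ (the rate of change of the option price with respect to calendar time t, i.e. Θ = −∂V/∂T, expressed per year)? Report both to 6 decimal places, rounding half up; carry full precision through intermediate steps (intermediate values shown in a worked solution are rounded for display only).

price = 10.327501
Θ = -2.473704

σ√T = 0.3041·√1.5515 = 0.378785
d₁ = (ln(S/K) + (r+σ²/2)T) / (σ√T) = (ln(54.7/58.64) + (0.0051+0.3041²/2)·1.5515) / 0.378785 = (-0.069553 + 0.079652) / 0.378785 = 0.026659
d₂ = d₁ − σ√T = 0.026659 − 0.378785 = -0.352125
e^{−rT} = e^{−0.0051·1.5515} = 0.992119
N(−d₁) = 0.489366,  N(−d₂) = 0.637628
Put price V = K·e^{−rT}·N(−d₂) − S·N(−d₁) = 37.095804 − 26.768303 = 10.327501
φ(d₁) = (1/√(2π))·e^{−d₁²/2} = 0.398801
Θ = −S·φ(d₁)·σ/(2√T) + r·K·e^{−rT}·N(−d₂) = −2.662892 + 0.189189 = -2.473704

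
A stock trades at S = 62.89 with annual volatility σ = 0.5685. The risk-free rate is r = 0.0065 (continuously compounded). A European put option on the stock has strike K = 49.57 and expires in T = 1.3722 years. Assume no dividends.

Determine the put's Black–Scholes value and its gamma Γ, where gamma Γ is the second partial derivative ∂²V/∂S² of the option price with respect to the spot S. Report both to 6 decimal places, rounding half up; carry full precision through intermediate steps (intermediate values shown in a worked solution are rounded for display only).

price = 8.680593
Γ = 0.007436

σ√T = 0.5685·√1.3722 = 0.665946
d₁ = (ln(S/K) + (r+σ²/2)T) / (σ√T) = (ln(62.89/49.57) + (0.0065+0.5685²/2)·1.3722) / 0.665946 = (0.238001 + 0.230662) / 0.665946 = 0.703755
d₂ = d₁ − σ√T = 0.703755 − 0.665946 = 0.037809
e^{−rT} = e^{−0.0065·1.3722} = 0.991120
N(−d₁) = 0.240793,  N(−d₂) = 0.484920
Put price V = K·e^{−rT}·N(−d₂) − S·N(−d₁) = 23.824048 − 15.143456 = 8.680593
φ(d₁) = (1/√(2π))·e^{−d₁²/2} = 0.311432
Γ = φ(d₁) / (S·σ·√T) = 0.007436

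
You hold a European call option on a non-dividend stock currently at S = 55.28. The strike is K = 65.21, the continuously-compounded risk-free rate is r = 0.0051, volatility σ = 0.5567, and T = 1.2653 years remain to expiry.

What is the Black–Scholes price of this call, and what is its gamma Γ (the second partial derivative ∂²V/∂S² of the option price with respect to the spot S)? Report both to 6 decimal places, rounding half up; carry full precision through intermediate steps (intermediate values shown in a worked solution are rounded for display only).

price = 10.456520
Γ = 0.011504

σ√T = 0.5567·√1.2653 = 0.626207
d₁ = (ln(S/K) + (r+σ²/2)T) / (σ√T) = (ln(55.28/65.21) + (0.0051+0.5567²/2)·1.2653) / 0.626207 = (-0.165202 + 0.202521) / 0.626207 = 0.059595
d₂ = d₁ − σ√T = 0.059595 − 0.626207 = -0.566612
e^{−rT} = e^{−0.0051·1.2653} = 0.993568
N(d₁) = 0.523761,  N(d₂) = 0.285489
Call price V = S·N(d₁) − K·e^{−rT}·N(d₂) = 28.953510 − 18.496990 = 10.456520
φ(d₁) = (1/√(2π))·e^{−d₁²/2} = 0.398234
Γ = φ(d₁) / (S·σ·√T) = 0.011504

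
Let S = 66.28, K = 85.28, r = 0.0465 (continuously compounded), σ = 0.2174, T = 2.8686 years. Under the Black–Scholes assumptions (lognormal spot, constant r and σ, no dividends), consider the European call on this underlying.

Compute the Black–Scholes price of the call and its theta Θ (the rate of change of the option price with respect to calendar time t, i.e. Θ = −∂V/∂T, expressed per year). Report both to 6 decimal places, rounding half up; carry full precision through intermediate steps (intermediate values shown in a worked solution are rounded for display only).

σ√T = 0.2174·√2.8686 = 0.368209
d₁ = (ln(S/K) + (r+σ²/2)T) / (σ√T) = (ln(66.28/85.28) + (0.0465+0.2174²/2)·2.8686) / 0.368209 = (-0.252052 + 0.201179) / 0.368209 = -0.138163
d₂ = d₁ − σ√T = -0.138163 − 0.368209 = -0.506372
e^{−rT} = e^{−0.0465·2.8686} = 0.875124
N(d₁) = 0.445056,  N(d₂) = 0.306298
Call price V = S·N(d₁) − K·e^{−rT}·N(d₂) = 29.498297 − 22.859169 = 6.639128
φ(d₁) = (1/√(2π))·e^{−d₁²/2} = 0.395153
Θ = −S·φ(d₁)·σ/(2√T) − r·K·e^{−rT}·N(d₂) = −1.680900 − 1.062951 = -2.743852

price = 6.639128
Θ = -2.743852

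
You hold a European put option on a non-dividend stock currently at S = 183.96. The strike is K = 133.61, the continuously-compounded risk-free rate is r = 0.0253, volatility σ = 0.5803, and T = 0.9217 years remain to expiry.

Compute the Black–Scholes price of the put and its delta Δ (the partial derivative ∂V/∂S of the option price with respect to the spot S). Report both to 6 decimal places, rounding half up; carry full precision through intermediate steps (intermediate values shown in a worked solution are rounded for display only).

σ√T = 0.5803·√0.9217 = 0.557118
d₁ = (ln(S/K) + (r+σ²/2)T) / (σ√T) = (ln(183.96/133.61) + (0.0253+0.5803²/2)·0.9217) / 0.557118 = (0.319793 + 0.178509) / 0.557118 = 0.894429
d₂ = d₁ − σ√T = 0.894429 − 0.557118 = 0.337311
e^{−rT} = e^{−0.0253·0.9217} = 0.976951
N(−d₁) = 0.185546,  N(−d₂) = 0.367941
Put price V = K·e^{−rT}·N(−d₂) − S·N(−d₁) = 48.027533 − 34.133087 = 13.894446
Δ = −N(−d₁) = -0.185546

price = 13.894446
Δ = -0.185546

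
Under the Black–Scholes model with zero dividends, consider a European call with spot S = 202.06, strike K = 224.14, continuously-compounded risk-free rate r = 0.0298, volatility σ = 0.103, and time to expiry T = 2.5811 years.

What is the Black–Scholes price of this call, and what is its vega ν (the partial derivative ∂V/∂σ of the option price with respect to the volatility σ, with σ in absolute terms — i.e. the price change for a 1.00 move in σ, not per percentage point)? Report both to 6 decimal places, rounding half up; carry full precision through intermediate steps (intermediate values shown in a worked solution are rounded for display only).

price = 10.937948
ν = 129.101825

σ√T = 0.103·√2.5811 = 0.165478
d₁ = (ln(S/K) + (r+σ²/2)T) / (σ√T) = (ln(202.06/224.14) + (0.0298+0.103²/2)·2.5811) / 0.165478 = (-0.103706 + 0.090608) / 0.165478 = -0.079152
d₂ = d₁ − σ√T = -0.079152 − 0.165478 = -0.244630
e^{−rT} = e^{−0.0298·2.5811} = 0.925967
N(d₁) = 0.468456,  N(d₂) = 0.403371
Call price V = S·N(d₁) − K·e^{−rT}·N(d₂) = 94.656166 − 83.718218 = 10.937948
φ(d₁) = (1/√(2π))·e^{−d₁²/2} = 0.397695
ν = S·φ(d₁)·√T = 129.101825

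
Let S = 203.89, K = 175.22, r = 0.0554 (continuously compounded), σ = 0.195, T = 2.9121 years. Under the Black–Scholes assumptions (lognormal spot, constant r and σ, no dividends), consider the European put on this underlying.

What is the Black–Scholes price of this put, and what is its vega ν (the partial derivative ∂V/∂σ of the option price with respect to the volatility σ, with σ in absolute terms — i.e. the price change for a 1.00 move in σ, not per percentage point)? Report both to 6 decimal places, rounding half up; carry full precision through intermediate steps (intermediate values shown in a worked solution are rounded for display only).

σ√T = 0.195·√2.9121 = 0.332765
d₁ = (ln(S/K) + (r+σ²/2)T) / (σ√T) = (ln(203.89/175.22) + (0.0554+0.195²/2)·2.9121) / 0.332765 = (0.151538 + 0.216697) / 0.332765 = 1.106591
d₂ = d₁ − σ√T = 1.106591 − 0.332765 = 0.773826
e^{−rT} = e^{−0.0554·2.9121} = 0.851011
N(−d₁) = 0.134235,  N(−d₂) = 0.219517
Put price V = K·e^{−rT}·N(−d₂) − S·N(−d₁) = 32.733055 − 27.369243 = 5.363812
φ(d₁) = (1/√(2π))·e^{−d₁²/2} = 0.216274
ν = S·φ(d₁)·√T = 75.249344

price = 5.363812
ν = 75.249344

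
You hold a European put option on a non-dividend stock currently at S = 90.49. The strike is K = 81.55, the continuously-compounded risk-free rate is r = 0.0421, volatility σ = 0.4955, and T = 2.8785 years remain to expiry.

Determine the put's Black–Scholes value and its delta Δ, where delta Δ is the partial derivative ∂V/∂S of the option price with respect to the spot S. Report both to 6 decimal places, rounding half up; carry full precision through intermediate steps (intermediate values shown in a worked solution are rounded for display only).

σ√T = 0.4955·√2.8785 = 0.840672
d₁ = (ln(S/K) + (r+σ²/2)T) / (σ√T) = (ln(90.49/81.55) + (0.0421+0.4955²/2)·2.8785) / 0.840672 = (0.104023 + 0.474550) / 0.840672 = 0.688226
d₂ = d₁ − σ√T = 0.688226 − 0.840672 = -0.152446
e^{−rT} = e^{−0.0421·2.8785} = 0.885870
N(−d₁) = 0.245655,  N(−d₂) = 0.560582
Put price V = K·e^{−rT}·N(−d₂) − S·N(−d₁) = 40.497995 − 22.229332 = 18.268663
Δ = −N(−d₁) = -0.245655

price = 18.268663
Δ = -0.245655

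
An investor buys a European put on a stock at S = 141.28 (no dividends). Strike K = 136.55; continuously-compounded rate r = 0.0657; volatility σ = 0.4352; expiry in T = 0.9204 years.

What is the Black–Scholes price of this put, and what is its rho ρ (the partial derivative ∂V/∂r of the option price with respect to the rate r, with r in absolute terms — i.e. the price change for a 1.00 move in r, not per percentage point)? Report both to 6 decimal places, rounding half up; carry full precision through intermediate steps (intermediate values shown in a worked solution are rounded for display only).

σ√T = 0.4352·√0.9204 = 0.417520
d₁ = (ln(S/K) + (r+σ²/2)T) / (σ√T) = (ln(141.28/136.55) + (0.0657+0.4352²/2)·0.9204) / 0.417520 = (0.034053 + 0.147632) / 0.417520 = 0.435152
d₂ = d₁ − σ√T = 0.435152 − 0.417520 = 0.017632
e^{−rT} = e^{−0.0657·0.9204} = 0.941322
N(−d₁) = 0.331726,  N(−d₂) = 0.492966
Put price V = K·e^{−rT}·N(−d₂) − S·N(−d₁) = 63.364635 − 46.866259 = 16.498376
ρ = −K·T·e^{−rT}·N(−d₂) = -58.320810

price = 16.498376
ρ = -58.320810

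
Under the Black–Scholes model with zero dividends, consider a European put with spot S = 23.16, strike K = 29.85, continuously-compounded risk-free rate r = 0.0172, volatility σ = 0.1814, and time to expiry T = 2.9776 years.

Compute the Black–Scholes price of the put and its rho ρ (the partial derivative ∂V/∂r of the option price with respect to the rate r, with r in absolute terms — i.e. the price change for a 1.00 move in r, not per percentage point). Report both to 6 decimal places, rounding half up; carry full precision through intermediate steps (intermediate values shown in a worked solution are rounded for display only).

price = 6.443809
ρ = -66.641335

σ√T = 0.1814·√2.9776 = 0.313019
d₁ = (ln(S/K) + (r+σ²/2)T) / (σ√T) = (ln(23.16/29.85) + (0.0172+0.1814²/2)·2.9776) / 0.313019 = (-0.253758 + 0.100205) / 0.313019 = -0.490555
d₂ = d₁ − σ√T = -0.490555 − 0.313019 = -0.803574
e^{−rT} = e^{−0.0172·2.9776} = 0.950075
N(−d₁) = 0.688130,  N(−d₂) = 0.789179
Put price V = K·e^{−rT}·N(−d₂) − S·N(−d₁) = 22.380889 − 15.937080 = 6.443809
ρ = −K·T·e^{−rT}·N(−d₂) = -66.641335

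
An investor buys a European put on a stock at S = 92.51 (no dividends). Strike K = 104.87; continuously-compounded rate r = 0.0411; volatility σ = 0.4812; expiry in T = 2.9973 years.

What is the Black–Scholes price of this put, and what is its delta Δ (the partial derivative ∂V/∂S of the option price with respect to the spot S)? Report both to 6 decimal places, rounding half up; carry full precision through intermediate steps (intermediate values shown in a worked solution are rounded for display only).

price = 30.015452
Δ = -0.339479

σ√T = 0.4812·√2.9973 = 0.833088
d₁ = (ln(S/K) + (r+σ²/2)T) / (σ√T) = (ln(92.51/104.87) + (0.0411+0.4812²/2)·2.9973) / 0.833088 = (-0.125405 + 0.470207) / 0.833088 = 0.413884
d₂ = d₁ − σ√T = 0.413884 − 0.833088 = -0.419203
e^{−rT} = e^{−0.0411·2.9973} = 0.884097
N(−d₁) = 0.339479,  N(−d₂) = 0.662466
Put price V = K·e^{−rT}·N(−d₂) − S·N(−d₁) = 61.420696 − 31.405244 = 30.015452
Δ = −N(−d₁) = -0.339479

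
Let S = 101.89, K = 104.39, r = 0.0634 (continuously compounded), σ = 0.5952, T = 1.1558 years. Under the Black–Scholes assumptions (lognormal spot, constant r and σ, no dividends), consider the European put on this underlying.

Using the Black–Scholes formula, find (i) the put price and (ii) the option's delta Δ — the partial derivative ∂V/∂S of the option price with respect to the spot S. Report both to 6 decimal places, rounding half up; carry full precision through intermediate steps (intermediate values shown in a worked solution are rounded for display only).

σ√T = 0.5952·√1.1558 = 0.639888
d₁ = (ln(S/K) + (r+σ²/2)T) / (σ√T) = (ln(101.89/104.39) + (0.0634+0.5952²/2)·1.1558) / 0.639888 = (-0.024240 + 0.278006) / 0.639888 = 0.396579
d₂ = d₁ − σ√T = 0.396579 − 0.639888 = -0.243310
e^{−rT} = e^{−0.0634·1.1558} = 0.929343
N(−d₁) = 0.345839,  N(−d₂) = 0.596117
Put price V = K·e^{−rT}·N(−d₂) − S·N(−d₁) = 57.831764 − 35.237537 = 22.594227
Δ = −N(−d₁) = -0.345839

price = 22.594227
Δ = -0.345839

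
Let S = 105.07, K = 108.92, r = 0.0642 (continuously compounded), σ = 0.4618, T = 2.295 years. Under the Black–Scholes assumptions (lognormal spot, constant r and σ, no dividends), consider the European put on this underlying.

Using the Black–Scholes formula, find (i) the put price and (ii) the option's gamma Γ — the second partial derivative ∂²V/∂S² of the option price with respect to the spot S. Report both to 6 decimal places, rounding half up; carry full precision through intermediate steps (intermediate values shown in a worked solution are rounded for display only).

price = 22.017343
Γ = 0.004768

σ√T = 0.4618·√2.295 = 0.699593
d₁ = (ln(S/K) + (r+σ²/2)T) / (σ√T) = (ln(105.07/108.92) + (0.0642+0.4618²/2)·2.295) / 0.699593 = (-0.035987 + 0.392054) / 0.699593 = 0.508963
d₂ = d₁ − σ√T = 0.508963 − 0.699593 = -0.190629
e^{−rT} = e^{−0.0642·2.295} = 0.863001
N(−d₁) = 0.305389,  N(−d₂) = 0.575592
Put price V = K·e^{−rT}·N(−d₂) − S·N(−d₁) = 54.104557 − 32.087215 = 22.017343
φ(d₁) = (1/√(2π))·e^{−d₁²/2} = 0.350477
Γ = φ(d₁) / (S·σ·√T) = 0.004768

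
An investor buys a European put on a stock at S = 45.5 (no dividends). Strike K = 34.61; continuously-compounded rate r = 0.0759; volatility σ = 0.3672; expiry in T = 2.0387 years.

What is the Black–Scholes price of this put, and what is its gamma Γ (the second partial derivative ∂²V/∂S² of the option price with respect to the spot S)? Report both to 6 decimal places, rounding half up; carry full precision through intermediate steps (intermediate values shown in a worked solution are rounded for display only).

σ√T = 0.3672·√2.0387 = 0.524299
d₁ = (ln(S/K) + (r+σ²/2)T) / (σ√T) = (ln(45.5/34.61) + (0.0759+0.3672²/2)·2.0387) / 0.524299 = (0.273570 + 0.292182) / 0.524299 = 1.079063
d₂ = d₁ − σ√T = 1.079063 − 0.524299 = 0.554763
e^{−rT} = e^{−0.0759·2.0387} = 0.856640
N(−d₁) = 0.140280,  N(−d₂) = 0.289528
Put price V = K·e^{−rT}·N(−d₂) − S·N(−d₁) = 8.584025 − 6.382735 = 2.201291
φ(d₁) = (1/√(2π))·e^{−d₁²/2} = 0.222879
Γ = φ(d₁) / (S·σ·√T) = 0.009343

price = 2.201291
Γ = 0.009343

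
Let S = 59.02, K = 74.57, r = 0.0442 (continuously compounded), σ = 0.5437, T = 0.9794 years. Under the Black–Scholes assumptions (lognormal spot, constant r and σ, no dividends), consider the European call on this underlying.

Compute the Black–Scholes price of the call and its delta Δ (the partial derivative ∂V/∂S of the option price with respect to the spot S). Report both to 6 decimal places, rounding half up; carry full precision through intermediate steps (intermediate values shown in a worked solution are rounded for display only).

price = 8.471563
Δ = 0.466074

σ√T = 0.5437·√0.9794 = 0.538071
d₁ = (ln(S/K) + (r+σ²/2)T) / (σ√T) = (ln(59.02/74.57) + (0.0442+0.5437²/2)·0.9794) / 0.538071 = (-0.233862 + 0.188050) / 0.538071 = -0.085142
d₂ = d₁ − σ√T = -0.085142 − 0.538071 = -0.623213
e^{−rT} = e^{−0.0442·0.9794} = 0.957634
N(d₁) = 0.466074,  N(d₂) = 0.266572
Call price V = S·N(d₁) − K·e^{−rT}·N(d₂) = 27.507705 − 19.036142 = 8.471563
Δ = N(d₁) = 0.466074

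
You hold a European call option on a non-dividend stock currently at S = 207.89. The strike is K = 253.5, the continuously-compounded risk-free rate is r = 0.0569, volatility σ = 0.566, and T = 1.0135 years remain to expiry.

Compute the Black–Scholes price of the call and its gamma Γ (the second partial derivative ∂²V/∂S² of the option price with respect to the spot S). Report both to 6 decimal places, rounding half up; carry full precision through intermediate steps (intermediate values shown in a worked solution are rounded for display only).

σ√T = 0.566·√1.0135 = 0.569808
d₁ = (ln(S/K) + (r+σ²/2)T) / (σ√T) = (ln(207.89/253.5) + (0.0569+0.566²/2)·1.0135) / 0.569808 = (-0.198355 + 0.220009) / 0.569808 = 0.038002
d₂ = d₁ − σ√T = 0.038002 − 0.569808 = -0.531806
e^{−rT} = e^{−0.0569·1.0135} = 0.943963
N(d₁) = 0.515157,  N(d₂) = 0.297430
Call price V = S·N(d₁) − K·e^{−rT}·N(d₂) = 107.095978 − 71.173478 = 35.922500
φ(d₁) = (1/√(2π))·e^{−d₁²/2} = 0.398654
Γ = φ(d₁) / (S·σ·√T) = 0.003365

price = 35.922500
Γ = 0.003365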